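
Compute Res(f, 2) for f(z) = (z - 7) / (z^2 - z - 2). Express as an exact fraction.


Step 1: Q(z) = z^2 - z - 2 = (z - 2)(z + 1)
Step 2: Q'(z) = 2z - 1
Step 3: Q'(2) = 3, P(2) = -5
Step 4: Res = P(2)/Q'(2) = -5/3 = -5/3

-5/3


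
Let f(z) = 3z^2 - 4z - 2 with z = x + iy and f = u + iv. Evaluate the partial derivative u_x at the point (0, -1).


Step 1: f(z) = 3(x+iy)^2 - 4(x+iy) - 2
Step 2: u = 3(x^2 - y^2) - 4x - 2
Step 3: u_x = 6x - 4
Step 4: At (0, -1): u_x = 0 - 4 = -4

-4


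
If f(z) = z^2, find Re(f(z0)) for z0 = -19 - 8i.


Step 1: z0 = -19 - 8i
Step 2: z0^2 = (-19)^2 - (-8)^2 + 304i
Step 3: real part = 361 - 64 = 297

297


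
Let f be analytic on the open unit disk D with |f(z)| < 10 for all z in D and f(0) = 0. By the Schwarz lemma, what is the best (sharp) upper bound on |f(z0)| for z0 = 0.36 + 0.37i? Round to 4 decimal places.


Step 1: g = f/10 maps D -> D with g(0) = 0, so by the Schwarz lemma |g(z)| <= |z|, i.e. |f(z)| <= 10|z|; this is sharp (f(z) = 10z).
Step 2: |z0|^2 = 0.36^2 + 0.37^2 = 0.2665
Step 3: |z0| = sqrt(0.2665) = 0.516236
Step 4: Best bound = 10 * |z0| = 10 * 0.516236 = 5.1624

5.1624


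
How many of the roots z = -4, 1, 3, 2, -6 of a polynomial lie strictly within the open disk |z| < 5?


Step 1: Check each root:
  z = -4: |-4| = 4 < 5
  z = 1: |1| = 1 < 5
  z = 3: |3| = 3 < 5
  z = 2: |2| = 2 < 5
  z = -6: |-6| = 6 >= 5
Step 2: Count = 4

4


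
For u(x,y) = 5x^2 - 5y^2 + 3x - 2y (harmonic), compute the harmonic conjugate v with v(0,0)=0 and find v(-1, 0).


Step 1: v_x = -u_y = 10y + 2
Step 2: v_y = u_x = 10x + 3
Step 3: v = 10xy + 2x + 3y + C
Step 4: v(0,0) = 0 => C = 0
Step 5: v(-1, 0) = -2

-2


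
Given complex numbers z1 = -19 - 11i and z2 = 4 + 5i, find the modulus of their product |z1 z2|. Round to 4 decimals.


Step 1: |z1| = sqrt((-19)^2 + (-11)^2) = sqrt(482)
Step 2: |z2| = sqrt(4^2 + 5^2) = sqrt(41)
Step 3: |z1*z2| = |z1|*|z2| = sqrt(482) * sqrt(41) = sqrt(482 * 41) = sqrt(19762)
Step 4: = 140.5774

140.5774


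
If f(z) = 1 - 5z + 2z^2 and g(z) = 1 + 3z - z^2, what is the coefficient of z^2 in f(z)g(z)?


Step 1: z^2 term in f*g comes from: (1)*(-z^2) + (-5z)*(3z) + (2z^2)*(1)
Step 2: = -1 - 15 + 2
Step 3: = -14

-14


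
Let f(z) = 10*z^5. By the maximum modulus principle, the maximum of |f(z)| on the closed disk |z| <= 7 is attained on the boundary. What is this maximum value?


Step 1: On |z| = 7, |f(z)| = 10 * |z|^5 = 10 * 7^5
Step 2: By maximum modulus principle, maximum is on boundary.
Step 3: Maximum = 10 * 16807 = 168070

168070


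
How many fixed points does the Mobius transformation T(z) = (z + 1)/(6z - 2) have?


Step 1: Fixed points satisfy T(z) = z
Step 2: 6z^2 - 3z - 1 = 0
Step 3: Discriminant = (-3)^2 - 4*6*(-1) = 33
Step 4: Number of fixed points = 2

2


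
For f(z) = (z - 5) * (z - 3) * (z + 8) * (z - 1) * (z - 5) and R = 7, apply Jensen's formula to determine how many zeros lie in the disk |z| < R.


Jensen's formula: (1/2pi)*integral log|f(Re^it)|dt = log|f(0)| + sum_{|a_k|<R} log(R/|a_k|)
Step 1: f(0) = (-5) * (-3) * 8 * (-1) * (-5) = 600
Step 2: log|f(0)| = log|5| + log|3| + log|-8| + log|1| + log|5| = 6.3969
Step 3: Zeros inside |z| < 7: 5, 3, 1, 5
Step 4: Jensen sum = log(7/5) + log(7/3) + log(7/1) + log(7/5) = 3.4662
Step 5: n(R) = number of terms in the Jensen sum = count of zeros inside |z| < 7 = 4

4


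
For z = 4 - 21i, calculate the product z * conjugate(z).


Step 1: conj(z) = 4 + 21i
Step 2: z * conj(z) = 4^2 + (-21)^2
Step 3: = 16 + 441 = 457

457


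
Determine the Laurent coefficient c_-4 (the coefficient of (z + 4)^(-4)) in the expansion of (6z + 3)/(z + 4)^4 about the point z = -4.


Step 1: Write the numerator in powers of (z + 4): 6z + 3 = 6(z + 4) + (6*(-4) + 3) = 6(z + 4) - 21
Step 2: Divide by (z + 4)^4: f(z) = -21(z + 4)^(-4) + 6(z + 4)^(-3)
Step 3: This finite sum is the Laurent series of f about z = -4.
Step 4: Coefficient of (z + 4)^(-4) = 6*(-4) + 3 = -21

-21


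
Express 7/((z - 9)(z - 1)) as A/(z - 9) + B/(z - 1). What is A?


Step 1: Multiply both sides by (z - 9) and set z = 9
Step 2: A = 7 / (9 - 1)
Step 3: A = 7 / 8
Step 4: A = 7/8

7/8


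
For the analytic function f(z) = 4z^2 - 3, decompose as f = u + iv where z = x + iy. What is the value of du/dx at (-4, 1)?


Step 1: f(z) = 4(x+iy)^2 - 3
Step 2: u = 4(x^2 - y^2) - 3
Step 3: u_x = 8x + 0
Step 4: At (-4, 1): u_x = -32 + 0 = -32

-32


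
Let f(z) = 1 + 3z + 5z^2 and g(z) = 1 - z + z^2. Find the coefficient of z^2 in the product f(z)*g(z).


Step 1: z^2 term in f*g comes from: (1)*(z^2) + (3z)*(-z) + (5z^2)*(1)
Step 2: = 1 - 3 + 5
Step 3: = 3

3


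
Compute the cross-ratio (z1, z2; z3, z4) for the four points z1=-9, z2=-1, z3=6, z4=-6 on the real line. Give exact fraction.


Step 1: (z1-z3)(z2-z4) = (-15) * 5 = -75
Step 2: (z1-z4)(z2-z3) = (-3) * (-7) = 21
Step 3: Cross-ratio = -75/21 = -25/7

-25/7


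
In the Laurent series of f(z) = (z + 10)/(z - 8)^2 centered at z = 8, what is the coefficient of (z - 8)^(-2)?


Step 1: Write the numerator in powers of (z - 8): z + 10 = (z - 8) + (1*8 + 10) = (z - 8) + 18
Step 2: Divide by (z - 8)^2: f(z) = 18(z - 8)^(-2) + (z - 8)^(-1)
Step 3: This finite sum is the Laurent series of f about z = 8.
Step 4: Coefficient of (z - 8)^(-2) = 1*8 + 10 = 18

18


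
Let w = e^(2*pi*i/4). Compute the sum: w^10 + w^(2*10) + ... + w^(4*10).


Step 1: The sum sum_{j=1}^{n} w^(k*j) equals n if n | k, else 0.
Step 2: Here n = 4, k = 10
Step 3: Does n divide k? 4 | 10 -> False
Step 4: Sum = 0

0


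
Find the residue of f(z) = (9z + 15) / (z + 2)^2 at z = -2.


Step 1: Pole of order 2 at z = -2
Step 2: Res = lim d/dz [(z + 2)^2 * f(z)] as z -> -2
Step 3: (z + 2)^2 * f(z) = 9z + 15
Step 4: d/dz[9z + 15] = 9

9


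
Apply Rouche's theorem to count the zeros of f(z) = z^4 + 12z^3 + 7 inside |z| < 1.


Step 1: On |z| = 1 the three terms have sizes |z^4| = 1^4 = 1, |12z^3| = 12*1^3 = 12, |7| = 7
Step 2: The dominant term is g(z) = 12z^3; let h(z) = z^4 + 7 so f = g + h
Step 3: On |z| = 1: |g| = 12 and |h| <= 1 + 7 = 8
Step 4: Since 12 > 8, |h| < |g| on |z| = 1, so by Rouche f has the same number of zeros as g inside |z| < 1
Step 5: g(z) = 12z^3 has 3 zeros (at the origin, multiplicity 3) inside |z| < 1. Answer = 3

3


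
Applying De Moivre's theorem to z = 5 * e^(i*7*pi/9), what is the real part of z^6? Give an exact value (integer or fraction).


Step 1: By De Moivre's theorem, z^6 = 5^6 * e^(i*6*7*pi/9) = 15625 * (cos(14*pi/3) + i*sin(14*pi/3))
Step 2: |z|^6 = 5^6 = 15625
Step 3: Reduce the angle mod 2*pi: 14*pi/3 - 4*pi = 2*pi/3
Step 4: cos(2*pi/3) = -1/2
Step 5: Re(z^6) = 15625 * (-1/2) = -15625/2

-15625/2


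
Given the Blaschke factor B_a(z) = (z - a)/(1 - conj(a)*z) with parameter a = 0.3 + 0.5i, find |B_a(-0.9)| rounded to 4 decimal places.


Step 1: Numerator z0 - a = -0.9 - (0.3 + 0.5i) = -1.2 - 0.5i
Step 2: Denominator 1 - conj(a)*z0 = 1 - (0.3 - 0.5i)*(-0.9) = 1.27 - 0.45i
Step 3: |z0 - a|^2 = (-1.2)^2 + (-0.5)^2 = 1.69; |1 - conj(a)*z0|^2 = 1.27^2 + (-0.45)^2 = 1.8154
Step 4: |B_a(-0.9)| = sqrt(1.69 / 1.8154) = sqrt(0.930924)
Step 5: = 0.9648

0.9648


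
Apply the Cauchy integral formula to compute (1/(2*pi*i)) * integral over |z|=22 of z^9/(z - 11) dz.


Step 1: f(z) = z^9, a = 11 is inside |z| = 22
Step 2: By Cauchy integral formula: (1/(2pi*i)) * integral = f(a)
Step 3: f(11) = 11^9 = 2357947691

2357947691


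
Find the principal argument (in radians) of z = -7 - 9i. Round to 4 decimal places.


Step 1: z = -7 - 9i
Step 2: arg(z) = atan2(-9, -7)
Step 3: arg(z) = -2.2318

-2.2318


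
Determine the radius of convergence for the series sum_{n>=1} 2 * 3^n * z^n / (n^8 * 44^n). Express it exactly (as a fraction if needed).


Step 1: General term a_n = 2 * 3^n / (n^8 * 44^n)
Step 2: By the root test, |a_n|^(1/n) = 2^(1/n) * 3 / (n^(8/n) * 44) -> 3/44 as n -> infinity (since 2^(1/n) -> 1 and n^(8/n) -> 1)
Step 3: R = 1/lim|a_n|^(1/n) = 44/3

44/3


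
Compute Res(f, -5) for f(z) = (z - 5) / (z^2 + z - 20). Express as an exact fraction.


Step 1: Q(z) = z^2 + z - 20 = (z + 5)(z - 4)
Step 2: Q'(z) = 2z + 1
Step 3: Q'(-5) = -9, P(-5) = -10
Step 4: Res = P(-5)/Q'(-5) = -10/(-9) = 10/9

10/9


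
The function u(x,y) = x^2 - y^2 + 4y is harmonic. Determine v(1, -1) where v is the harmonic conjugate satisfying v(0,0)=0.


Step 1: v_x = -u_y = 2y - 4
Step 2: v_y = u_x = 2x + 0
Step 3: v = 2xy - 4x + C
Step 4: v(0,0) = 0 => C = 0
Step 5: v(1, -1) = -6

-6


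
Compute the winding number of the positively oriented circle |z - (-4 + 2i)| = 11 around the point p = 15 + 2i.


Step 1: Center c = (-4, 2), radius = 11
Step 2: |p - c|^2 = 19^2 + 0^2 = 361
Step 3: r^2 = 121
Step 4: |p-c| > r so winding number = 0

0


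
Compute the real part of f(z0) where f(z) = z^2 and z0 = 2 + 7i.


Step 1: z0 = 2 + 7i
Step 2: z0^2 = 2^2 - 7^2 + 28i
Step 3: real part = 4 - 49 = -45

-45


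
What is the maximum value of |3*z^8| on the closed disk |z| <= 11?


Step 1: On |z| = 11, |f(z)| = 3 * |z|^8 = 3 * 11^8
Step 2: By maximum modulus principle, maximum is on boundary.
Step 3: Maximum = 3 * 214358881 = 643076643

643076643


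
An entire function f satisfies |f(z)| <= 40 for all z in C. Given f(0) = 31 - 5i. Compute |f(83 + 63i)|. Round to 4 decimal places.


Step 1: By Liouville's theorem, a bounded entire function is constant.
Step 2: f(z) = f(0) = 31 - 5i for all z.
Step 3: |f(w)| = |31 - 5i| = sqrt(961 + 25)
Step 4: = 31.4006

31.4006


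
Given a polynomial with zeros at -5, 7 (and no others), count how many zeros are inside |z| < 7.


Step 1: Check each root:
  z = -5: |-5| = 5 < 7
  z = 7: |7| = 7 >= 7
Step 2: Count = 1

1


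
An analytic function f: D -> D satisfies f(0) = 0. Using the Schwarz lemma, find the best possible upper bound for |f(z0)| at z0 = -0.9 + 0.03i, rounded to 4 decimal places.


Step 1: Schwarz lemma: if f: D -> D is analytic with f(0) = 0, then |f(z)| <= |z| for all z in D, and this is sharp (f(z) = z).
Step 2: |z0|^2 = (-0.9)^2 + 0.03^2 = 0.8109
Step 3: |z0| = sqrt(0.8109) = 0.9005
Step 4: Best bound = |z0| = 0.9005

0.9005


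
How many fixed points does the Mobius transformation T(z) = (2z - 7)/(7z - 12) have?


Step 1: Fixed points satisfy T(z) = z
Step 2: 7z^2 - 14z + 7 = 0
Step 3: Discriminant = (-14)^2 - 4*7*7 = 0
Step 4: Number of fixed points = 1

1


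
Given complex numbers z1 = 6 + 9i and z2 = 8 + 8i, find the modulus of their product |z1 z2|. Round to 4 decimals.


Step 1: |z1| = sqrt(6^2 + 9^2) = sqrt(117)
Step 2: |z2| = sqrt(8^2 + 8^2) = sqrt(128)
Step 3: |z1*z2| = |z1|*|z2| = sqrt(117) * sqrt(128) = sqrt(117 * 128) = sqrt(14976)
Step 4: = 122.3765

122.3765


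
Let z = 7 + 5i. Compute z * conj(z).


Step 1: conj(z) = 7 - 5i
Step 2: z * conj(z) = 7^2 + 5^2
Step 3: = 49 + 25 = 74

74


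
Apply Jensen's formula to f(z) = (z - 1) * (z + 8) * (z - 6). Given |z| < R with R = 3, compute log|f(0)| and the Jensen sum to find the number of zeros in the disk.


Jensen's formula: (1/2pi)*integral log|f(Re^it)|dt = log|f(0)| + sum_{|a_k|<R} log(R/|a_k|)
Step 1: f(0) = (-1) * 8 * (-6) = 48
Step 2: log|f(0)| = log|1| + log|-8| + log|6| = 3.8712
Step 3: Zeros inside |z| < 3: 1
Step 4: Jensen sum = log(3/1) = 1.0986
Step 5: n(R) = number of terms in the Jensen sum = count of zeros inside |z| < 3 = 1

1


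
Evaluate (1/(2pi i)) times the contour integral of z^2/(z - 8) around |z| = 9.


Step 1: f(z) = z^2, a = 8 is inside |z| = 9
Step 2: By Cauchy integral formula: (1/(2pi*i)) * integral = f(a)
Step 3: f(8) = 8^2 = 64

64


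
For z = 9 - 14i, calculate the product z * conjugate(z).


Step 1: conj(z) = 9 + 14i
Step 2: z * conj(z) = 9^2 + (-14)^2
Step 3: = 81 + 196 = 277

277


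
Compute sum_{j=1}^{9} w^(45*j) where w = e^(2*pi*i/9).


Step 1: The sum sum_{j=1}^{n} w^(k*j) equals n if n | k, else 0.
Step 2: Here n = 9, k = 45
Step 3: Does n divide k? 9 | 45 -> True
Step 4: Sum = 9

9


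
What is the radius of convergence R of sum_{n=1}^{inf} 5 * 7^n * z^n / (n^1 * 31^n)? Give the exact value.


Step 1: General term a_n = 5 * 7^n / (n^1 * 31^n)
Step 2: By the root test, |a_n|^(1/n) = 5^(1/n) * 7 / (n^(1/n) * 31) -> 7/31 as n -> infinity (since 5^(1/n) -> 1 and n^(1/n) -> 1)
Step 3: R = 1/lim|a_n|^(1/n) = 31/7

31/7


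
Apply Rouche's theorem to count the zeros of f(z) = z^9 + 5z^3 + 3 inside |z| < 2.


Step 1: On |z| = 2 the three terms have sizes |z^9| = 2^9 = 512, |5z^3| = 5*2^3 = 40, |3| = 3
Step 2: The dominant term is g(z) = z^9; let h(z) = 5z^3 + 3 so f = g + h
Step 3: On |z| = 2: |g| = 512 and |h| <= 40 + 3 = 43
Step 4: Since 512 > 43, |h| < |g| on |z| = 2, so by Rouche f has the same number of zeros as g inside |z| < 2
Step 5: g(z) = z^9 has 9 zeros (all at the origin) inside |z| < 2. Answer = 9

9


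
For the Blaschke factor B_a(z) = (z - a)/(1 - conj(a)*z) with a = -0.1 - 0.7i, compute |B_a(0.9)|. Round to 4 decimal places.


Step 1: Numerator z0 - a = 0.9 - (-0.1 - 0.7i) = 1 + 0.7i
Step 2: Denominator 1 - conj(a)*z0 = 1 - (-0.1 + 0.7i)*0.9 = 1.09 - 0.63i
Step 3: |z0 - a|^2 = 1^2 + 0.7^2 = 1.49; |1 - conj(a)*z0|^2 = 1.09^2 + (-0.63)^2 = 1.585
Step 4: |B_a(0.9)| = sqrt(1.49 / 1.585) = sqrt(0.940063)
Step 5: = 0.9696

0.9696


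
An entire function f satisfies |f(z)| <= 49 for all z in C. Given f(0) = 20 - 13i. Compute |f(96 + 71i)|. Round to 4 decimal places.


Step 1: By Liouville's theorem, a bounded entire function is constant.
Step 2: f(z) = f(0) = 20 - 13i for all z.
Step 3: |f(w)| = |20 - 13i| = sqrt(400 + 169)
Step 4: = 23.8537

23.8537


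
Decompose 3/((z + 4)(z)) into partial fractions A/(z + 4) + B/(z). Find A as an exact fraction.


Step 1: Multiply both sides by (z + 4) and set z = -4
Step 2: A = 3 / (-4 - 0)
Step 3: A = 3 / (-4)
Step 4: A = -3/4

-3/4


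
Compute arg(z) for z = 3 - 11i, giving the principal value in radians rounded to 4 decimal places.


Step 1: z = 3 - 11i
Step 2: arg(z) = atan2(-11, 3)
Step 3: arg(z) = -1.3045

-1.3045


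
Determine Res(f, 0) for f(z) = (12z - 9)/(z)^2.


Step 1: Pole of order 2 at z = 0
Step 2: Res = lim d/dz [(z)^2 * f(z)] as z -> 0
Step 3: (z)^2 * f(z) = 12z - 9
Step 4: d/dz[12z - 9] = 12

12


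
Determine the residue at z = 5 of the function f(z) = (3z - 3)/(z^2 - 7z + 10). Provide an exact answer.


Step 1: Q(z) = z^2 - 7z + 10 = (z - 5)(z - 2)
Step 2: Q'(z) = 2z - 7
Step 3: Q'(5) = 3, P(5) = 12
Step 4: Res = P(5)/Q'(5) = 12/3 = 4

4


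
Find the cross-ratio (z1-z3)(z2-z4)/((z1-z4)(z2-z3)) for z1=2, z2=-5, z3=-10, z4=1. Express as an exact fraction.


Step 1: (z1-z3)(z2-z4) = 12 * (-6) = -72
Step 2: (z1-z4)(z2-z3) = 1 * 5 = 5
Step 3: Cross-ratio = -72/5 = -72/5

-72/5


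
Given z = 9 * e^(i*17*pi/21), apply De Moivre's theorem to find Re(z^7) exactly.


Step 1: By De Moivre's theorem, z^7 = 9^7 * e^(i*7*17*pi/21) = 4782969 * (cos(17*pi/3) + i*sin(17*pi/3))
Step 2: |z|^7 = 9^7 = 4782969
Step 3: Reduce the angle mod 2*pi: 17*pi/3 - 4*pi = 5*pi/3
Step 4: cos(5*pi/3) = 1/2
Step 5: Re(z^7) = 4782969 * 1/2 = 4782969/2

4782969/2


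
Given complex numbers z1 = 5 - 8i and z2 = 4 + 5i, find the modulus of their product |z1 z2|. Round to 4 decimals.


Step 1: |z1| = sqrt(5^2 + (-8)^2) = sqrt(89)
Step 2: |z2| = sqrt(4^2 + 5^2) = sqrt(41)
Step 3: |z1*z2| = |z1|*|z2| = sqrt(89) * sqrt(41) = sqrt(89 * 41) = sqrt(3649)
Step 4: = 60.407

60.407


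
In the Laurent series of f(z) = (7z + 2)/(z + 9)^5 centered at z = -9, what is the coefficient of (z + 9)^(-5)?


Step 1: Write the numerator in powers of (z + 9): 7z + 2 = 7(z + 9) + (7*(-9) + 2) = 7(z + 9) - 61
Step 2: Divide by (z + 9)^5: f(z) = -61(z + 9)^(-5) + 7(z + 9)^(-4)
Step 3: This finite sum is the Laurent series of f about z = -9.
Step 4: Coefficient of (z + 9)^(-5) = 7*(-9) + 2 = -61

-61


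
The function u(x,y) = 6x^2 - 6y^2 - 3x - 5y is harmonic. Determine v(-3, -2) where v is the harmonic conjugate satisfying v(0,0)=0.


Step 1: v_x = -u_y = 12y + 5
Step 2: v_y = u_x = 12x - 3
Step 3: v = 12xy + 5x - 3y + C
Step 4: v(0,0) = 0 => C = 0
Step 5: v(-3, -2) = 63

63


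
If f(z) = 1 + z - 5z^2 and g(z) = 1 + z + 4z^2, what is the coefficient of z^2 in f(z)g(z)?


Step 1: z^2 term in f*g comes from: (1)*(4z^2) + (z)*(z) + (-5z^2)*(1)
Step 2: = 4 + 1 - 5
Step 3: = 0

0


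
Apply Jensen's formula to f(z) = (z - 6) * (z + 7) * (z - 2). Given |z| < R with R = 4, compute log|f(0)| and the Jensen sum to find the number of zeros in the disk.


Jensen's formula: (1/2pi)*integral log|f(Re^it)|dt = log|f(0)| + sum_{|a_k|<R} log(R/|a_k|)
Step 1: f(0) = (-6) * 7 * (-2) = 84
Step 2: log|f(0)| = log|6| + log|-7| + log|2| = 4.4308
Step 3: Zeros inside |z| < 4: 2
Step 4: Jensen sum = log(4/2) = 0.6931
Step 5: n(R) = number of terms in the Jensen sum = count of zeros inside |z| < 4 = 1

1


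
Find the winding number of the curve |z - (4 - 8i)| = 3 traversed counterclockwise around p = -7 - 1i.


Step 1: Center c = (4, -8), radius = 3
Step 2: |p - c|^2 = (-11)^2 + 7^2 = 170
Step 3: r^2 = 9
Step 4: |p-c| > r so winding number = 0

0


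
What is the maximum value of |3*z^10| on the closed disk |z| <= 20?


Step 1: On |z| = 20, |f(z)| = 3 * |z|^10 = 3 * 20^10
Step 2: By maximum modulus principle, maximum is on boundary.
Step 3: Maximum = 3 * 10240000000000 = 30720000000000

30720000000000


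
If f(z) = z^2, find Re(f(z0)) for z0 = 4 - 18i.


Step 1: z0 = 4 - 18i
Step 2: z0^2 = 4^2 - (-18)^2 - 144i
Step 3: real part = 16 - 324 = -308

-308


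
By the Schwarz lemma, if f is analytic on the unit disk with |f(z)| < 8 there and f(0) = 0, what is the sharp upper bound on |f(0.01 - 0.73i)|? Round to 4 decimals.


Step 1: g = f/8 maps D -> D with g(0) = 0, so by the Schwarz lemma |g(z)| <= |z|, i.e. |f(z)| <= 8|z|; this is sharp (f(z) = 8z).
Step 2: |z0|^2 = 0.01^2 + (-0.73)^2 = 0.533
Step 3: |z0| = sqrt(0.533) = 0.730068
Step 4: Best bound = 8 * |z0| = 8 * 0.730068 = 5.8405

5.8405


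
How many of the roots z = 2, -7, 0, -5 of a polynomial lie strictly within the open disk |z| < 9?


Step 1: Check each root:
  z = 2: |2| = 2 < 9
  z = -7: |-7| = 7 < 9
  z = 0: |0| = 0 < 9
  z = -5: |-5| = 5 < 9
Step 2: Count = 4

4


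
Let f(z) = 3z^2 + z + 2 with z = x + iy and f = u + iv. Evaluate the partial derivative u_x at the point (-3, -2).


Step 1: f(z) = 3(x+iy)^2 + (x+iy) + 2
Step 2: u = 3(x^2 - y^2) + x + 2
Step 3: u_x = 6x + 1
Step 4: At (-3, -2): u_x = -18 + 1 = -17

-17


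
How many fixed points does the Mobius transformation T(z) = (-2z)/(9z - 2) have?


Step 1: Fixed points satisfy T(z) = z
Step 2: 9z^2 = 0
Step 3: Discriminant = 0^2 - 4*9*0 = 0
Step 4: Number of fixed points = 1

1


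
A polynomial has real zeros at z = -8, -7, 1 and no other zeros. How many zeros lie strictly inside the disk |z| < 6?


Step 1: Check each root:
  z = -8: |-8| = 8 >= 6
  z = -7: |-7| = 7 >= 6
  z = 1: |1| = 1 < 6
Step 2: Count = 1

1


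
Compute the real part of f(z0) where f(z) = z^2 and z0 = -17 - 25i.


Step 1: z0 = -17 - 25i
Step 2: z0^2 = (-17)^2 - (-25)^2 + 850i
Step 3: real part = 289 - 625 = -336

-336


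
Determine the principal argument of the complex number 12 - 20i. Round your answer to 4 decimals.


Step 1: z = 12 - 20i
Step 2: arg(z) = atan2(-20, 12)
Step 3: arg(z) = -1.0304

-1.0304


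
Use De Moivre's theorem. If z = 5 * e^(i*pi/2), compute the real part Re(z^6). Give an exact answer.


Step 1: By De Moivre's theorem, z^6 = 5^6 * e^(i*6*pi/2) = 15625 * (cos(3*pi) + i*sin(3*pi))
Step 2: |z|^6 = 5^6 = 15625
Step 3: Reduce the angle mod 2*pi: 3*pi - 2*pi = pi
Step 4: cos(pi) = -1
Step 5: Re(z^6) = 15625 * (-1) = -15625

-15625


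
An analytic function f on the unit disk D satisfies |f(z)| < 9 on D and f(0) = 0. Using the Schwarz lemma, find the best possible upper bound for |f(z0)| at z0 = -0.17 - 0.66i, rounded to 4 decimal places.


Step 1: g = f/9 maps D -> D with g(0) = 0, so by the Schwarz lemma |g(z)| <= |z|, i.e. |f(z)| <= 9|z|; this is sharp (f(z) = 9z).
Step 2: |z0|^2 = (-0.17)^2 + (-0.66)^2 = 0.4645
Step 3: |z0| = sqrt(0.4645) = 0.681542
Step 4: Best bound = 9 * |z0| = 9 * 0.681542 = 6.1339

6.1339


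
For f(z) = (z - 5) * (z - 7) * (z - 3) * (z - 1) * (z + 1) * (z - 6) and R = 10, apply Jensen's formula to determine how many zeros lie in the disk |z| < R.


Jensen's formula: (1/2pi)*integral log|f(Re^it)|dt = log|f(0)| + sum_{|a_k|<R} log(R/|a_k|)
Step 1: f(0) = (-5) * (-7) * (-3) * (-1) * 1 * (-6) = -630
Step 2: log|f(0)| = log|5| + log|7| + log|3| + log|1| + log|-1| + log|6| = 6.4457
Step 3: Zeros inside |z| < 10: 5, 7, 3, 1, -1, 6
Step 4: Jensen sum = log(10/5) + log(10/7) + log(10/3) + log(10/1) + log(10/1) + log(10/6) = 7.3698
Step 5: n(R) = number of terms in the Jensen sum = count of zeros inside |z| < 10 = 6

6


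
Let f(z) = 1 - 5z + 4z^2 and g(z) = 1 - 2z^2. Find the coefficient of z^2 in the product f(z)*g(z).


Step 1: z^2 term in f*g comes from: (1)*(-2z^2) + (-5z)*(0) + (4z^2)*(1)
Step 2: = -2 + 0 + 4
Step 3: = 2

2


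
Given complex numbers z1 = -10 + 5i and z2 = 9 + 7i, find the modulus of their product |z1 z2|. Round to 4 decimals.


Step 1: |z1| = sqrt((-10)^2 + 5^2) = sqrt(125)
Step 2: |z2| = sqrt(9^2 + 7^2) = sqrt(130)
Step 3: |z1*z2| = |z1|*|z2| = sqrt(125) * sqrt(130) = sqrt(125 * 130) = sqrt(16250)
Step 4: = 127.4755

127.4755


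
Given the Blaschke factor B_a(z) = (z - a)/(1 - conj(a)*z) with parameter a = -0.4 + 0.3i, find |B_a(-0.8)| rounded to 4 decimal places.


Step 1: Numerator z0 - a = -0.8 - (-0.4 + 0.3i) = -0.4 - 0.3i
Step 2: Denominator 1 - conj(a)*z0 = 1 - (-0.4 - 0.3i)*(-0.8) = 0.68 - 0.24i
Step 3: |z0 - a|^2 = (-0.4)^2 + (-0.3)^2 = 0.25; |1 - conj(a)*z0|^2 = 0.68^2 + (-0.24)^2 = 0.52
Step 4: |B_a(-0.8)| = sqrt(0.25 / 0.52) = sqrt(0.480769)
Step 5: = 0.6934

0.6934


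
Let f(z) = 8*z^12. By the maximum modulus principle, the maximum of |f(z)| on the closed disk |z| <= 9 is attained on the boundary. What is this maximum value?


Step 1: On |z| = 9, |f(z)| = 8 * |z|^12 = 8 * 9^12
Step 2: By maximum modulus principle, maximum is on boundary.
Step 3: Maximum = 8 * 282429536481 = 2259436291848

2259436291848


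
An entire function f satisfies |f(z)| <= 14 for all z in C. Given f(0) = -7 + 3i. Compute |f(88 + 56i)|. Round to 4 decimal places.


Step 1: By Liouville's theorem, a bounded entire function is constant.
Step 2: f(z) = f(0) = -7 + 3i for all z.
Step 3: |f(w)| = |-7 + 3i| = sqrt(49 + 9)
Step 4: = 7.6158

7.6158


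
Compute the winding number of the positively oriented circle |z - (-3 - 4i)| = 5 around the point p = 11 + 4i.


Step 1: Center c = (-3, -4), radius = 5
Step 2: |p - c|^2 = 14^2 + 8^2 = 260
Step 3: r^2 = 25
Step 4: |p-c| > r so winding number = 0

0


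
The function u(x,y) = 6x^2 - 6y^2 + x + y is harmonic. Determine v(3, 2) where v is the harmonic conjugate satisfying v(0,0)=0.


Step 1: v_x = -u_y = 12y - 1
Step 2: v_y = u_x = 12x + 1
Step 3: v = 12xy - x + y + C
Step 4: v(0,0) = 0 => C = 0
Step 5: v(3, 2) = 71

71


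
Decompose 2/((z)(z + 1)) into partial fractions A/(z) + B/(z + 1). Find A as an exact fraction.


Step 1: Multiply both sides by (z) and set z = 0
Step 2: A = 2 / (0 + 1)
Step 3: A = 2 / 1
Step 4: A = 2

2


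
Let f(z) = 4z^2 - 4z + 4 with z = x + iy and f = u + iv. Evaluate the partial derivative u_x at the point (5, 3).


Step 1: f(z) = 4(x+iy)^2 - 4(x+iy) + 4
Step 2: u = 4(x^2 - y^2) - 4x + 4
Step 3: u_x = 8x - 4
Step 4: At (5, 3): u_x = 40 - 4 = 36

36


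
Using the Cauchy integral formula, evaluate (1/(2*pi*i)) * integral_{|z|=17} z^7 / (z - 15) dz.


Step 1: f(z) = z^7, a = 15 is inside |z| = 17
Step 2: By Cauchy integral formula: (1/(2pi*i)) * integral = f(a)
Step 3: f(15) = 15^7 = 170859375

170859375


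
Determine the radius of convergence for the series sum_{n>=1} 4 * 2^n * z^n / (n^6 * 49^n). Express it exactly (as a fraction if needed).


Step 1: General term a_n = 4 * 2^n / (n^6 * 49^n)
Step 2: By the root test, |a_n|^(1/n) = 4^(1/n) * 2 / (n^(6/n) * 49) -> 2/49 as n -> infinity (since 4^(1/n) -> 1 and n^(6/n) -> 1)
Step 3: R = 1/lim|a_n|^(1/n) = 49/2

49/2


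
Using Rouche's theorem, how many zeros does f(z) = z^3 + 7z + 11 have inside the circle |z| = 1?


Step 1: On |z| = 1 the three terms have sizes |z^3| = 1^3 = 1, |7z| = 7*1 = 7, |11| = 11
Step 2: The dominant term is g(z) = 11; let h(z) = z^3 + 7z so f = g + h
Step 3: On |z| = 1: |g| = 11 and |h| <= 1 + 7 = 8
Step 4: Since 11 > 8, |h| < |g| on |z| = 1, so by Rouche f has the same number of zeros as g inside |z| < 1
Step 5: g(z) = 11 is a nonzero constant with no zeros inside |z| < 1. Answer = 0

0


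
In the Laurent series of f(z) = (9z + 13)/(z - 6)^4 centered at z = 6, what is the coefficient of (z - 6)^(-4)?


Step 1: Write the numerator in powers of (z - 6): 9z + 13 = 9(z - 6) + (9*6 + 13) = 9(z - 6) + 67
Step 2: Divide by (z - 6)^4: f(z) = 67(z - 6)^(-4) + 9(z - 6)^(-3)
Step 3: This finite sum is the Laurent series of f about z = 6.
Step 4: Coefficient of (z - 6)^(-4) = 9*6 + 13 = 67

67


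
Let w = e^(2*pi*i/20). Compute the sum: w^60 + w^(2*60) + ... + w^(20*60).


Step 1: The sum sum_{j=1}^{n} w^(k*j) equals n if n | k, else 0.
Step 2: Here n = 20, k = 60
Step 3: Does n divide k? 20 | 60 -> True
Step 4: Sum = 20

20


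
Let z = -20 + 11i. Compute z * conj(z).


Step 1: conj(z) = -20 - 11i
Step 2: z * conj(z) = (-20)^2 + 11^2
Step 3: = 400 + 121 = 521

521


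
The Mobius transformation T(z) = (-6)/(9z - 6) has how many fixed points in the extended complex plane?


Step 1: Fixed points satisfy T(z) = z
Step 2: 9z^2 - 6z + 6 = 0
Step 3: Discriminant = (-6)^2 - 4*9*6 = -180
Step 4: Number of fixed points = 2

2


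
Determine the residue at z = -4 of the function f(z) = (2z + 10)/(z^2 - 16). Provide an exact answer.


Step 1: Q(z) = z^2 - 16 = (z + 4)(z - 4)
Step 2: Q'(z) = 2z
Step 3: Q'(-4) = -8, P(-4) = 2
Step 4: Res = P(-4)/Q'(-4) = 2/(-8) = -1/4

-1/4


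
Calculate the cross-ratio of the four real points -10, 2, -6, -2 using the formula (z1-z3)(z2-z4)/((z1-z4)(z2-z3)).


Step 1: (z1-z3)(z2-z4) = (-4) * 4 = -16
Step 2: (z1-z4)(z2-z3) = (-8) * 8 = -64
Step 3: Cross-ratio = 16/64 = 1/4

1/4


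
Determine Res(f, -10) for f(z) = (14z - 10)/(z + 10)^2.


Step 1: Pole of order 2 at z = -10
Step 2: Res = lim d/dz [(z + 10)^2 * f(z)] as z -> -10
Step 3: (z + 10)^2 * f(z) = 14z - 10
Step 4: d/dz[14z - 10] = 14

14


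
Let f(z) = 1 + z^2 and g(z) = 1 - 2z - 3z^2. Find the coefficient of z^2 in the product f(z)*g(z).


Step 1: z^2 term in f*g comes from: (1)*(-3z^2) + (0)*(-2z) + (z^2)*(1)
Step 2: = -3 + 0 + 1
Step 3: = -2

-2


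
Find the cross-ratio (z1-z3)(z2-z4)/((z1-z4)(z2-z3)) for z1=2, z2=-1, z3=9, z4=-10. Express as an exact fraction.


Step 1: (z1-z3)(z2-z4) = (-7) * 9 = -63
Step 2: (z1-z4)(z2-z3) = 12 * (-10) = -120
Step 3: Cross-ratio = 63/120 = 21/40

21/40


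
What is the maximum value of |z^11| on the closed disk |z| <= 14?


Step 1: On |z| = 14, |f(z)| = |z|^11 = 14^11
Step 2: By maximum modulus principle, maximum is on boundary.
Step 3: Maximum = 4049565169664 = 4049565169664

4049565169664


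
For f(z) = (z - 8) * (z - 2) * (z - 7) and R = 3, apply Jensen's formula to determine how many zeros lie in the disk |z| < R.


Jensen's formula: (1/2pi)*integral log|f(Re^it)|dt = log|f(0)| + sum_{|a_k|<R} log(R/|a_k|)
Step 1: f(0) = (-8) * (-2) * (-7) = -112
Step 2: log|f(0)| = log|8| + log|2| + log|7| = 4.7185
Step 3: Zeros inside |z| < 3: 2
Step 4: Jensen sum = log(3/2) = 0.4055
Step 5: n(R) = number of terms in the Jensen sum = count of zeros inside |z| < 3 = 1

1


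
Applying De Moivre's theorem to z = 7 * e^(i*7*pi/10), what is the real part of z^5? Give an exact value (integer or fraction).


Step 1: By De Moivre's theorem, z^5 = 7^5 * e^(i*5*7*pi/10) = 16807 * (cos(7*pi/2) + i*sin(7*pi/2))
Step 2: |z|^5 = 7^5 = 16807
Step 3: Reduce the angle mod 2*pi: 7*pi/2 - 2*pi = 3*pi/2
Step 4: cos(3*pi/2) = 0
Step 5: Re(z^5) = 16807 * 0 = 0

0


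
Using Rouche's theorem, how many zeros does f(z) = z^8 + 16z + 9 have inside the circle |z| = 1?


Step 1: On |z| = 1 the three terms have sizes |z^8| = 1^8 = 1, |16z| = 16*1 = 16, |9| = 9
Step 2: The dominant term is g(z) = 16z; let h(z) = z^8 + 9 so f = g + h
Step 3: On |z| = 1: |g| = 16 and |h| <= 1 + 9 = 10
Step 4: Since 16 > 10, |h| < |g| on |z| = 1, so by Rouche f has the same number of zeros as g inside |z| < 1
Step 5: g(z) = 16z has 1 zero (at the origin, multiplicity 1) inside |z| < 1. Answer = 1

1


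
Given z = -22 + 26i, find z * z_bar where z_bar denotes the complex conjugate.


Step 1: conj(z) = -22 - 26i
Step 2: z * conj(z) = (-22)^2 + 26^2
Step 3: = 484 + 676 = 1160

1160


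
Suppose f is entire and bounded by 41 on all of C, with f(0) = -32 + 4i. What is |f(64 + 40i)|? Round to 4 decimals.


Step 1: By Liouville's theorem, a bounded entire function is constant.
Step 2: f(z) = f(0) = -32 + 4i for all z.
Step 3: |f(w)| = |-32 + 4i| = sqrt(1024 + 16)
Step 4: = 32.249

32.249


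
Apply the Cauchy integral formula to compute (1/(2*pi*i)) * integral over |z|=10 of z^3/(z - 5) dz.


Step 1: f(z) = z^3, a = 5 is inside |z| = 10
Step 2: By Cauchy integral formula: (1/(2pi*i)) * integral = f(a)
Step 3: f(5) = 5^3 = 125

125


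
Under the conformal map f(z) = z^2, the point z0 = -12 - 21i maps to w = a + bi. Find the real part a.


Step 1: z0 = -12 - 21i
Step 2: z0^2 = (-12)^2 - (-21)^2 + 504i
Step 3: real part = 144 - 441 = -297

-297


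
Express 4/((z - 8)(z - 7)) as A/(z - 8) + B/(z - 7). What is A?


Step 1: Multiply both sides by (z - 8) and set z = 8
Step 2: A = 4 / (8 - 7)
Step 3: A = 4 / 1
Step 4: A = 4

4


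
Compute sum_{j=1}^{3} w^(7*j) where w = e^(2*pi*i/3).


Step 1: The sum sum_{j=1}^{n} w^(k*j) equals n if n | k, else 0.
Step 2: Here n = 3, k = 7
Step 3: Does n divide k? 3 | 7 -> False
Step 4: Sum = 0

0


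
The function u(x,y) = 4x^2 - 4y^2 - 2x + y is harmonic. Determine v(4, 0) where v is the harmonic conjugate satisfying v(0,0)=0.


Step 1: v_x = -u_y = 8y - 1
Step 2: v_y = u_x = 8x - 2
Step 3: v = 8xy - x - 2y + C
Step 4: v(0,0) = 0 => C = 0
Step 5: v(4, 0) = -4

-4


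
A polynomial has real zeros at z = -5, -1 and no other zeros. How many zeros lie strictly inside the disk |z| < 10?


Step 1: Check each root:
  z = -5: |-5| = 5 < 10
  z = -1: |-1| = 1 < 10
Step 2: Count = 2

2


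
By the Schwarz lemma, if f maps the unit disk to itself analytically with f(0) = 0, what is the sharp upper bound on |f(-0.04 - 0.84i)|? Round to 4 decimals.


Step 1: Schwarz lemma: if f: D -> D is analytic with f(0) = 0, then |f(z)| <= |z| for all z in D, and this is sharp (f(z) = z).
Step 2: |z0|^2 = (-0.04)^2 + (-0.84)^2 = 0.7072
Step 3: |z0| = sqrt(0.7072) = 0.840952
Step 4: Best bound = |z0| = 0.841

0.841


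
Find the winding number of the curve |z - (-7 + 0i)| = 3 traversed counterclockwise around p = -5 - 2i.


Step 1: Center c = (-7, 0), radius = 3
Step 2: |p - c|^2 = 2^2 + (-2)^2 = 8
Step 3: r^2 = 9
Step 4: |p-c| < r so winding number = 1

1


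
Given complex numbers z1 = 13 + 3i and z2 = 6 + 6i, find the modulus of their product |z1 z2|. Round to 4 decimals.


Step 1: |z1| = sqrt(13^2 + 3^2) = sqrt(178)
Step 2: |z2| = sqrt(6^2 + 6^2) = sqrt(72)
Step 3: |z1*z2| = |z1|*|z2| = sqrt(178) * sqrt(72) = sqrt(178 * 72) = sqrt(12816)
Step 4: = 113.2078

113.2078


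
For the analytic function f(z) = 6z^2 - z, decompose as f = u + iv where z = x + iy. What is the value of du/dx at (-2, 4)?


Step 1: f(z) = 6(x+iy)^2 - (x+iy) + 0
Step 2: u = 6(x^2 - y^2) - x + 0
Step 3: u_x = 12x - 1
Step 4: At (-2, 4): u_x = -24 - 1 = -25

-25


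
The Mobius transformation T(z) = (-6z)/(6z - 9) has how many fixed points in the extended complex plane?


Step 1: Fixed points satisfy T(z) = z
Step 2: 6z^2 - 3z = 0
Step 3: Discriminant = (-3)^2 - 4*6*0 = 9
Step 4: Number of fixed points = 2

2


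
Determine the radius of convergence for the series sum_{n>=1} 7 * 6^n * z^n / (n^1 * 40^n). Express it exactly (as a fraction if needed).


Step 1: General term a_n = 7 * 6^n / (n^1 * 40^n)
Step 2: By the root test, |a_n|^(1/n) = 7^(1/n) * 6 / (n^(1/n) * 40) -> 6/40 as n -> infinity (since 7^(1/n) -> 1 and n^(1/n) -> 1)
Step 3: R = 1/lim|a_n|^(1/n) = 40/6 = 20/3

20/3


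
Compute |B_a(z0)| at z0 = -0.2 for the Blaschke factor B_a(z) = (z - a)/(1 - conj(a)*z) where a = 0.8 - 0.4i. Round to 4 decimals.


Step 1: Numerator z0 - a = -0.2 - (0.8 - 0.4i) = -1 + 0.4i
Step 2: Denominator 1 - conj(a)*z0 = 1 - (0.8 + 0.4i)*(-0.2) = 1.16 + 0.08i
Step 3: |z0 - a|^2 = (-1)^2 + 0.4^2 = 1.16; |1 - conj(a)*z0|^2 = 1.16^2 + 0.08^2 = 1.352
Step 4: |B_a(-0.2)| = sqrt(1.16 / 1.352) = sqrt(0.857988)
Step 5: = 0.9263

0.9263


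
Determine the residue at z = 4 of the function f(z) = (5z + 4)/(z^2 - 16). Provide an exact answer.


Step 1: Q(z) = z^2 - 16 = (z - 4)(z + 4)
Step 2: Q'(z) = 2z
Step 3: Q'(4) = 8, P(4) = 24
Step 4: Res = P(4)/Q'(4) = 24/8 = 3

3


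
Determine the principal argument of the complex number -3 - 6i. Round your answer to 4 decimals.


Step 1: z = -3 - 6i
Step 2: arg(z) = atan2(-6, -3)
Step 3: arg(z) = -2.0344

-2.0344


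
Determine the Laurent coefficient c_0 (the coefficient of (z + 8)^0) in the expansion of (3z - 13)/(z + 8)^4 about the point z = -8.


Step 1: Write the numerator in powers of (z + 8): 3z - 13 = 3(z + 8) + (3*(-8) - 13) = 3(z + 8) - 37
Step 2: Divide by (z + 8)^4: f(z) = -37(z + 8)^(-4) + 3(z + 8)^(-3)
Step 3: This finite sum is the Laurent series of f about z = -8.
Step 4: Only the powers -4 and -3 appear, so the coefficient of (z + 8)^0 = 0

0


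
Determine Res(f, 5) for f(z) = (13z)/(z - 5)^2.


Step 1: Pole of order 2 at z = 5
Step 2: Res = lim d/dz [(z - 5)^2 * f(z)] as z -> 5
Step 3: (z - 5)^2 * f(z) = 13z
Step 4: d/dz[13z] = 13

13


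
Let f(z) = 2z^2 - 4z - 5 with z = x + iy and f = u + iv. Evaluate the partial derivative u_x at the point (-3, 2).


Step 1: f(z) = 2(x+iy)^2 - 4(x+iy) - 5
Step 2: u = 2(x^2 - y^2) - 4x - 5
Step 3: u_x = 4x - 4
Step 4: At (-3, 2): u_x = -12 - 4 = -16

-16


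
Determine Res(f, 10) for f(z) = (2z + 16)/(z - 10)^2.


Step 1: Pole of order 2 at z = 10
Step 2: Res = lim d/dz [(z - 10)^2 * f(z)] as z -> 10
Step 3: (z - 10)^2 * f(z) = 2z + 16
Step 4: d/dz[2z + 16] = 2

2


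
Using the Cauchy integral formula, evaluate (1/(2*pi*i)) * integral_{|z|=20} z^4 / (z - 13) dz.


Step 1: f(z) = z^4, a = 13 is inside |z| = 20
Step 2: By Cauchy integral formula: (1/(2pi*i)) * integral = f(a)
Step 3: f(13) = 13^4 = 28561

28561


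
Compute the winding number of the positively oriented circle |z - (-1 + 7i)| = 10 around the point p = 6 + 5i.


Step 1: Center c = (-1, 7), radius = 10
Step 2: |p - c|^2 = 7^2 + (-2)^2 = 53
Step 3: r^2 = 100
Step 4: |p-c| < r so winding number = 1

1


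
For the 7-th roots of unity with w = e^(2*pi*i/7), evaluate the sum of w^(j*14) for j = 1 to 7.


Step 1: The sum sum_{j=1}^{n} w^(k*j) equals n if n | k, else 0.
Step 2: Here n = 7, k = 14
Step 3: Does n divide k? 7 | 14 -> True
Step 4: Sum = 7

7


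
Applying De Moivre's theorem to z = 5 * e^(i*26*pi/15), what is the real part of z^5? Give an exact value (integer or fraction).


Step 1: By De Moivre's theorem, z^5 = 5^5 * e^(i*5*26*pi/15) = 3125 * (cos(26*pi/3) + i*sin(26*pi/3))
Step 2: |z|^5 = 5^5 = 3125
Step 3: Reduce the angle mod 2*pi: 26*pi/3 - 8*pi = 2*pi/3
Step 4: cos(2*pi/3) = -1/2
Step 5: Re(z^5) = 3125 * (-1/2) = -3125/2

-3125/2


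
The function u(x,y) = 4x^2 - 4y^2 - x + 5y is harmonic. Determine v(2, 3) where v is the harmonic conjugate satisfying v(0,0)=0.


Step 1: v_x = -u_y = 8y - 5
Step 2: v_y = u_x = 8x - 1
Step 3: v = 8xy - 5x - y + C
Step 4: v(0,0) = 0 => C = 0
Step 5: v(2, 3) = 35

35


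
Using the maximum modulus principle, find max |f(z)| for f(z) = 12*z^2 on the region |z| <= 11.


Step 1: On |z| = 11, |f(z)| = 12 * |z|^2 = 12 * 11^2
Step 2: By maximum modulus principle, maximum is on boundary.
Step 3: Maximum = 12 * 121 = 1452

1452


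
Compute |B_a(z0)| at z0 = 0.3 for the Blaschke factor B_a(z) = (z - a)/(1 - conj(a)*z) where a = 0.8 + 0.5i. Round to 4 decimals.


Step 1: Numerator z0 - a = 0.3 - (0.8 + 0.5i) = -0.5 - 0.5i
Step 2: Denominator 1 - conj(a)*z0 = 1 - (0.8 - 0.5i)*0.3 = 0.76 + 0.15i
Step 3: |z0 - a|^2 = (-0.5)^2 + (-0.5)^2 = 0.5; |1 - conj(a)*z0|^2 = 0.76^2 + 0.15^2 = 0.6001
Step 4: |B_a(0.3)| = sqrt(0.5 / 0.6001) = sqrt(0.833194)
Step 5: = 0.9128

0.9128


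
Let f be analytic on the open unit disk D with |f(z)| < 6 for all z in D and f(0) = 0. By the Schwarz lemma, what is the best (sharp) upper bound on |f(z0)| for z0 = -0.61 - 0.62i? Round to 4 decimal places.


Step 1: g = f/6 maps D -> D with g(0) = 0, so by the Schwarz lemma |g(z)| <= |z|, i.e. |f(z)| <= 6|z|; this is sharp (f(z) = 6z).
Step 2: |z0|^2 = (-0.61)^2 + (-0.62)^2 = 0.7565
Step 3: |z0| = sqrt(0.7565) = 0.86977
Step 4: Best bound = 6 * |z0| = 6 * 0.86977 = 5.2186

5.2186


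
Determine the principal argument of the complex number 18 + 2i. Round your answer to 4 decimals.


Step 1: z = 18 + 2i
Step 2: arg(z) = atan2(2, 18)
Step 3: arg(z) = 0.1107

0.1107


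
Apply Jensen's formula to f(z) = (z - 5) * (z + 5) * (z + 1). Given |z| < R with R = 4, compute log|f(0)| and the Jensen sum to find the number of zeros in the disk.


Jensen's formula: (1/2pi)*integral log|f(Re^it)|dt = log|f(0)| + sum_{|a_k|<R} log(R/|a_k|)
Step 1: f(0) = (-5) * 5 * 1 = -25
Step 2: log|f(0)| = log|5| + log|-5| + log|-1| = 3.2189
Step 3: Zeros inside |z| < 4: -1
Step 4: Jensen sum = log(4/1) = 1.3863
Step 5: n(R) = number of terms in the Jensen sum = count of zeros inside |z| < 4 = 1

1


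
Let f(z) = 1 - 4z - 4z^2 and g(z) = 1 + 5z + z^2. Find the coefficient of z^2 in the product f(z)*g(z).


Step 1: z^2 term in f*g comes from: (1)*(z^2) + (-4z)*(5z) + (-4z^2)*(1)
Step 2: = 1 - 20 - 4
Step 3: = -23

-23


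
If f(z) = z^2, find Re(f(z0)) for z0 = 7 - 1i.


Step 1: z0 = 7 - 1i
Step 2: z0^2 = 7^2 - (-1)^2 - 14i
Step 3: real part = 49 - 1 = 48

48


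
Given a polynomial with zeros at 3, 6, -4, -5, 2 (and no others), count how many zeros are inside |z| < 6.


Step 1: Check each root:
  z = 3: |3| = 3 < 6
  z = 6: |6| = 6 >= 6
  z = -4: |-4| = 4 < 6
  z = -5: |-5| = 5 < 6
  z = 2: |2| = 2 < 6
Step 2: Count = 4

4


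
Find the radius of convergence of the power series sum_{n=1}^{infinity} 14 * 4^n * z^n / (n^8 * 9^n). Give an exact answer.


Step 1: General term a_n = 14 * 4^n / (n^8 * 9^n)
Step 2: By the root test, |a_n|^(1/n) = 14^(1/n) * 4 / (n^(8/n) * 9) -> 4/9 as n -> infinity (since 14^(1/n) -> 1 and n^(8/n) -> 1)
Step 3: R = 1/lim|a_n|^(1/n) = 9/4

9/4


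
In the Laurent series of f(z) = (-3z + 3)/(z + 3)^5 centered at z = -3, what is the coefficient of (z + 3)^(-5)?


Step 1: Write the numerator in powers of (z + 3): -3z + 3 = -3(z + 3) + (-3*(-3) + 3) = -3(z + 3) + 12
Step 2: Divide by (z + 3)^5: f(z) = 12(z + 3)^(-5) - 3(z + 3)^(-4)
Step 3: This finite sum is the Laurent series of f about z = -3.
Step 4: Coefficient of (z + 3)^(-5) = -3*(-3) + 3 = 12

12


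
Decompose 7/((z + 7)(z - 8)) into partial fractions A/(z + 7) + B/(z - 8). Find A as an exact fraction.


Step 1: Multiply both sides by (z + 7) and set z = -7
Step 2: A = 7 / (-7 - 8)
Step 3: A = 7 / (-15)
Step 4: A = -7/15

-7/15


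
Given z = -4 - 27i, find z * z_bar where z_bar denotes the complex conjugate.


Step 1: conj(z) = -4 + 27i
Step 2: z * conj(z) = (-4)^2 + (-27)^2
Step 3: = 16 + 729 = 745

745


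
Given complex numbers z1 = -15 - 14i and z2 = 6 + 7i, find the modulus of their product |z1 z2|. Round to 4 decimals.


Step 1: |z1| = sqrt((-15)^2 + (-14)^2) = sqrt(421)
Step 2: |z2| = sqrt(6^2 + 7^2) = sqrt(85)
Step 3: |z1*z2| = |z1|*|z2| = sqrt(421) * sqrt(85) = sqrt(421 * 85) = sqrt(35785)
Step 4: = 189.1692

189.1692
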